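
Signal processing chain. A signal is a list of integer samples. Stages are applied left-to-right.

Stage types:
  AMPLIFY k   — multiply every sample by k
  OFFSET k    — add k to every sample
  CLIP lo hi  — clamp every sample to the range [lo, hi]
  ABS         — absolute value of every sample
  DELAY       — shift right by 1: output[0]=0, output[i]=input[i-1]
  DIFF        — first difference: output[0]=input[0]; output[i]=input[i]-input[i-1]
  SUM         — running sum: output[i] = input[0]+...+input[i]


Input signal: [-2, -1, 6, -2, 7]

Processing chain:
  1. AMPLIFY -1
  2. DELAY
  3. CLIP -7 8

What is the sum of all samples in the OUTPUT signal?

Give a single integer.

Answer: -1

Derivation:
Input: [-2, -1, 6, -2, 7]
Stage 1 (AMPLIFY -1): -2*-1=2, -1*-1=1, 6*-1=-6, -2*-1=2, 7*-1=-7 -> [2, 1, -6, 2, -7]
Stage 2 (DELAY): [0, 2, 1, -6, 2] = [0, 2, 1, -6, 2] -> [0, 2, 1, -6, 2]
Stage 3 (CLIP -7 8): clip(0,-7,8)=0, clip(2,-7,8)=2, clip(1,-7,8)=1, clip(-6,-7,8)=-6, clip(2,-7,8)=2 -> [0, 2, 1, -6, 2]
Output sum: -1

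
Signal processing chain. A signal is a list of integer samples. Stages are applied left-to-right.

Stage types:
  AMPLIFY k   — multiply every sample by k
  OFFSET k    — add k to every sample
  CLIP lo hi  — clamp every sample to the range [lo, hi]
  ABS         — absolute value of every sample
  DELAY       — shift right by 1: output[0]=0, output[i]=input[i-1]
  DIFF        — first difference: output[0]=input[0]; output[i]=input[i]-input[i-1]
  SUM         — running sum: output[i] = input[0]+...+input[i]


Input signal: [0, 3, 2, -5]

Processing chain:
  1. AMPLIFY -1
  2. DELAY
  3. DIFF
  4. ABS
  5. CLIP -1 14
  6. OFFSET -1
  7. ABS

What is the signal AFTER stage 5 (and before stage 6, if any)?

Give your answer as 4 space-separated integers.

Input: [0, 3, 2, -5]
Stage 1 (AMPLIFY -1): 0*-1=0, 3*-1=-3, 2*-1=-2, -5*-1=5 -> [0, -3, -2, 5]
Stage 2 (DELAY): [0, 0, -3, -2] = [0, 0, -3, -2] -> [0, 0, -3, -2]
Stage 3 (DIFF): s[0]=0, 0-0=0, -3-0=-3, -2--3=1 -> [0, 0, -3, 1]
Stage 4 (ABS): |0|=0, |0|=0, |-3|=3, |1|=1 -> [0, 0, 3, 1]
Stage 5 (CLIP -1 14): clip(0,-1,14)=0, clip(0,-1,14)=0, clip(3,-1,14)=3, clip(1,-1,14)=1 -> [0, 0, 3, 1]

Answer: 0 0 3 1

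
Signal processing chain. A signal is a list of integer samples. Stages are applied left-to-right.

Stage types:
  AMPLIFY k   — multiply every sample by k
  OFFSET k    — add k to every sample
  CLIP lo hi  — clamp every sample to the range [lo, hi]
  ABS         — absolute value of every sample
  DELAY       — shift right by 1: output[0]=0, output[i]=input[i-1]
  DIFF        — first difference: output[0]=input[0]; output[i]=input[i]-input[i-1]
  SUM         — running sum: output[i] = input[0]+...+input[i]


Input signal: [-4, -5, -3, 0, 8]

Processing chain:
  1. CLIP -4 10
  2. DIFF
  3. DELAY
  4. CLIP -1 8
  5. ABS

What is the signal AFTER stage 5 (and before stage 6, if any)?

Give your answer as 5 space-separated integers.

Input: [-4, -5, -3, 0, 8]
Stage 1 (CLIP -4 10): clip(-4,-4,10)=-4, clip(-5,-4,10)=-4, clip(-3,-4,10)=-3, clip(0,-4,10)=0, clip(8,-4,10)=8 -> [-4, -4, -3, 0, 8]
Stage 2 (DIFF): s[0]=-4, -4--4=0, -3--4=1, 0--3=3, 8-0=8 -> [-4, 0, 1, 3, 8]
Stage 3 (DELAY): [0, -4, 0, 1, 3] = [0, -4, 0, 1, 3] -> [0, -4, 0, 1, 3]
Stage 4 (CLIP -1 8): clip(0,-1,8)=0, clip(-4,-1,8)=-1, clip(0,-1,8)=0, clip(1,-1,8)=1, clip(3,-1,8)=3 -> [0, -1, 0, 1, 3]
Stage 5 (ABS): |0|=0, |-1|=1, |0|=0, |1|=1, |3|=3 -> [0, 1, 0, 1, 3]

Answer: 0 1 0 1 3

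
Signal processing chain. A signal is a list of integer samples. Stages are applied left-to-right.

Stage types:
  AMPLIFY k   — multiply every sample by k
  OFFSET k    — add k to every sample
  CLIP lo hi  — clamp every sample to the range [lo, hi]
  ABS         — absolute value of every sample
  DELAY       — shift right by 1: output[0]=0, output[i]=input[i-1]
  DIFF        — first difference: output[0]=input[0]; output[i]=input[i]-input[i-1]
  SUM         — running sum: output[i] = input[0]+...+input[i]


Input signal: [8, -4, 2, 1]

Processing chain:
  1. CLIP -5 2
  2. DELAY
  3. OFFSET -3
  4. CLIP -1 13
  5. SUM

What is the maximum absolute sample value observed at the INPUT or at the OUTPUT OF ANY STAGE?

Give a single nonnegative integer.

Input: [8, -4, 2, 1] (max |s|=8)
Stage 1 (CLIP -5 2): clip(8,-5,2)=2, clip(-4,-5,2)=-4, clip(2,-5,2)=2, clip(1,-5,2)=1 -> [2, -4, 2, 1] (max |s|=4)
Stage 2 (DELAY): [0, 2, -4, 2] = [0, 2, -4, 2] -> [0, 2, -4, 2] (max |s|=4)
Stage 3 (OFFSET -3): 0+-3=-3, 2+-3=-1, -4+-3=-7, 2+-3=-1 -> [-3, -1, -7, -1] (max |s|=7)
Stage 4 (CLIP -1 13): clip(-3,-1,13)=-1, clip(-1,-1,13)=-1, clip(-7,-1,13)=-1, clip(-1,-1,13)=-1 -> [-1, -1, -1, -1] (max |s|=1)
Stage 5 (SUM): sum[0..0]=-1, sum[0..1]=-2, sum[0..2]=-3, sum[0..3]=-4 -> [-1, -2, -3, -4] (max |s|=4)
Overall max amplitude: 8

Answer: 8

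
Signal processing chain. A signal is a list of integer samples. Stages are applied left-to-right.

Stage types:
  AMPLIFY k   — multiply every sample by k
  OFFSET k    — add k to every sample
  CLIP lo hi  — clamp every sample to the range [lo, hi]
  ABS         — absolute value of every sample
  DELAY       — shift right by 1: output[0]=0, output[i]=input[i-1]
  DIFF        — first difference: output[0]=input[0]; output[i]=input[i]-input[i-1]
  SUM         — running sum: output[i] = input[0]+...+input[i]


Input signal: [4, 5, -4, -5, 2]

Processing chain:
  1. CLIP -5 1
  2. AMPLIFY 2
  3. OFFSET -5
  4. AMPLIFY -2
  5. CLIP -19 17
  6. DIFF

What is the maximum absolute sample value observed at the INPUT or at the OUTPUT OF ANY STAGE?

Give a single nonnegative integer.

Input: [4, 5, -4, -5, 2] (max |s|=5)
Stage 1 (CLIP -5 1): clip(4,-5,1)=1, clip(5,-5,1)=1, clip(-4,-5,1)=-4, clip(-5,-5,1)=-5, clip(2,-5,1)=1 -> [1, 1, -4, -5, 1] (max |s|=5)
Stage 2 (AMPLIFY 2): 1*2=2, 1*2=2, -4*2=-8, -5*2=-10, 1*2=2 -> [2, 2, -8, -10, 2] (max |s|=10)
Stage 3 (OFFSET -5): 2+-5=-3, 2+-5=-3, -8+-5=-13, -10+-5=-15, 2+-5=-3 -> [-3, -3, -13, -15, -3] (max |s|=15)
Stage 4 (AMPLIFY -2): -3*-2=6, -3*-2=6, -13*-2=26, -15*-2=30, -3*-2=6 -> [6, 6, 26, 30, 6] (max |s|=30)
Stage 5 (CLIP -19 17): clip(6,-19,17)=6, clip(6,-19,17)=6, clip(26,-19,17)=17, clip(30,-19,17)=17, clip(6,-19,17)=6 -> [6, 6, 17, 17, 6] (max |s|=17)
Stage 6 (DIFF): s[0]=6, 6-6=0, 17-6=11, 17-17=0, 6-17=-11 -> [6, 0, 11, 0, -11] (max |s|=11)
Overall max amplitude: 30

Answer: 30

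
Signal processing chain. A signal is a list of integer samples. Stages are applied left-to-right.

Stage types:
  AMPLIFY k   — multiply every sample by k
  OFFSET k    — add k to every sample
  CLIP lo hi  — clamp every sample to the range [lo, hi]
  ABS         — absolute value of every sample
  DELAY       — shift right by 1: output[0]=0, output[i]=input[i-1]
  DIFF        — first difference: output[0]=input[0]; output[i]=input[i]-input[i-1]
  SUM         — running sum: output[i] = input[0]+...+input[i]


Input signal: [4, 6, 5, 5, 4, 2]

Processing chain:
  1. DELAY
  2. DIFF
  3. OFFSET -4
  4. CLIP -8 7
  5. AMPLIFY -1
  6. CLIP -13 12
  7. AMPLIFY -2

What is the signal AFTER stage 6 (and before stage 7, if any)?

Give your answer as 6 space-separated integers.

Input: [4, 6, 5, 5, 4, 2]
Stage 1 (DELAY): [0, 4, 6, 5, 5, 4] = [0, 4, 6, 5, 5, 4] -> [0, 4, 6, 5, 5, 4]
Stage 2 (DIFF): s[0]=0, 4-0=4, 6-4=2, 5-6=-1, 5-5=0, 4-5=-1 -> [0, 4, 2, -1, 0, -1]
Stage 3 (OFFSET -4): 0+-4=-4, 4+-4=0, 2+-4=-2, -1+-4=-5, 0+-4=-4, -1+-4=-5 -> [-4, 0, -2, -5, -4, -5]
Stage 4 (CLIP -8 7): clip(-4,-8,7)=-4, clip(0,-8,7)=0, clip(-2,-8,7)=-2, clip(-5,-8,7)=-5, clip(-4,-8,7)=-4, clip(-5,-8,7)=-5 -> [-4, 0, -2, -5, -4, -5]
Stage 5 (AMPLIFY -1): -4*-1=4, 0*-1=0, -2*-1=2, -5*-1=5, -4*-1=4, -5*-1=5 -> [4, 0, 2, 5, 4, 5]
Stage 6 (CLIP -13 12): clip(4,-13,12)=4, clip(0,-13,12)=0, clip(2,-13,12)=2, clip(5,-13,12)=5, clip(4,-13,12)=4, clip(5,-13,12)=5 -> [4, 0, 2, 5, 4, 5]

Answer: 4 0 2 5 4 5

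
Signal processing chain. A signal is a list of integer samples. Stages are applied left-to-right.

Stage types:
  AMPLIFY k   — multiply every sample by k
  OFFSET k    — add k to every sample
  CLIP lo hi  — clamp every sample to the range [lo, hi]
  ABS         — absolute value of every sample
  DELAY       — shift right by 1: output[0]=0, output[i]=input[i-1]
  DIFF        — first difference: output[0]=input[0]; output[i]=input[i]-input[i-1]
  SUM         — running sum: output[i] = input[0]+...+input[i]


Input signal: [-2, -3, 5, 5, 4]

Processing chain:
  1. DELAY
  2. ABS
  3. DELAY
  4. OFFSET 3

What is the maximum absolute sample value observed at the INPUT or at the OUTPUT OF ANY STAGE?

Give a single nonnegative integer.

Answer: 8

Derivation:
Input: [-2, -3, 5, 5, 4] (max |s|=5)
Stage 1 (DELAY): [0, -2, -3, 5, 5] = [0, -2, -3, 5, 5] -> [0, -2, -3, 5, 5] (max |s|=5)
Stage 2 (ABS): |0|=0, |-2|=2, |-3|=3, |5|=5, |5|=5 -> [0, 2, 3, 5, 5] (max |s|=5)
Stage 3 (DELAY): [0, 0, 2, 3, 5] = [0, 0, 2, 3, 5] -> [0, 0, 2, 3, 5] (max |s|=5)
Stage 4 (OFFSET 3): 0+3=3, 0+3=3, 2+3=5, 3+3=6, 5+3=8 -> [3, 3, 5, 6, 8] (max |s|=8)
Overall max amplitude: 8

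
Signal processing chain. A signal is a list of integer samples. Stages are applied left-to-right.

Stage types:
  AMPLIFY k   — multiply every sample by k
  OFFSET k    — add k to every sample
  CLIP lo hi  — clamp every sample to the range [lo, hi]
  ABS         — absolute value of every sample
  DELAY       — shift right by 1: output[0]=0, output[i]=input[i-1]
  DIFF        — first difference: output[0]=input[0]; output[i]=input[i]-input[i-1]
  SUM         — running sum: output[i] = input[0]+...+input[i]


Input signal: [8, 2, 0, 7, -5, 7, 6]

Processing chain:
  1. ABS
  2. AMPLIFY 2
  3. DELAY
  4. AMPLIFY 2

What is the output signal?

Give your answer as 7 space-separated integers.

Input: [8, 2, 0, 7, -5, 7, 6]
Stage 1 (ABS): |8|=8, |2|=2, |0|=0, |7|=7, |-5|=5, |7|=7, |6|=6 -> [8, 2, 0, 7, 5, 7, 6]
Stage 2 (AMPLIFY 2): 8*2=16, 2*2=4, 0*2=0, 7*2=14, 5*2=10, 7*2=14, 6*2=12 -> [16, 4, 0, 14, 10, 14, 12]
Stage 3 (DELAY): [0, 16, 4, 0, 14, 10, 14] = [0, 16, 4, 0, 14, 10, 14] -> [0, 16, 4, 0, 14, 10, 14]
Stage 4 (AMPLIFY 2): 0*2=0, 16*2=32, 4*2=8, 0*2=0, 14*2=28, 10*2=20, 14*2=28 -> [0, 32, 8, 0, 28, 20, 28]

Answer: 0 32 8 0 28 20 28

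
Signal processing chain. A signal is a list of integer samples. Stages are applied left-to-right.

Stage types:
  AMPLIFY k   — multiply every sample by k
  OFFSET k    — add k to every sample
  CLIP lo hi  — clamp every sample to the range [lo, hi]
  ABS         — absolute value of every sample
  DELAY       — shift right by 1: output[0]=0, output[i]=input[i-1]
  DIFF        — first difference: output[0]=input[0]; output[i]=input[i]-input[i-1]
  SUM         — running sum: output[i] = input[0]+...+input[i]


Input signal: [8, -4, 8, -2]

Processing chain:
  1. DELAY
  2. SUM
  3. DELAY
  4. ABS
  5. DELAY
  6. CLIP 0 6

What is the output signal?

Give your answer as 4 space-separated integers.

Input: [8, -4, 8, -2]
Stage 1 (DELAY): [0, 8, -4, 8] = [0, 8, -4, 8] -> [0, 8, -4, 8]
Stage 2 (SUM): sum[0..0]=0, sum[0..1]=8, sum[0..2]=4, sum[0..3]=12 -> [0, 8, 4, 12]
Stage 3 (DELAY): [0, 0, 8, 4] = [0, 0, 8, 4] -> [0, 0, 8, 4]
Stage 4 (ABS): |0|=0, |0|=0, |8|=8, |4|=4 -> [0, 0, 8, 4]
Stage 5 (DELAY): [0, 0, 0, 8] = [0, 0, 0, 8] -> [0, 0, 0, 8]
Stage 6 (CLIP 0 6): clip(0,0,6)=0, clip(0,0,6)=0, clip(0,0,6)=0, clip(8,0,6)=6 -> [0, 0, 0, 6]

Answer: 0 0 0 6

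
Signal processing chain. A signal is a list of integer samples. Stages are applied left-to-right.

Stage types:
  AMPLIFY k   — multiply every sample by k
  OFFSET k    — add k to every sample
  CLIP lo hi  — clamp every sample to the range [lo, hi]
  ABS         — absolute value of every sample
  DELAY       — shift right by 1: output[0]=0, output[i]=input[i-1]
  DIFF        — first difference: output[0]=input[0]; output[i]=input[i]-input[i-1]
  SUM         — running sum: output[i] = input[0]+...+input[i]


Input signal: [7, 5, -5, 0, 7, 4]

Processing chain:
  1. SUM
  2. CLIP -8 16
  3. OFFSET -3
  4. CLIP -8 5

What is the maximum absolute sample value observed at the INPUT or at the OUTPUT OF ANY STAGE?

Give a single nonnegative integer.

Answer: 18

Derivation:
Input: [7, 5, -5, 0, 7, 4] (max |s|=7)
Stage 1 (SUM): sum[0..0]=7, sum[0..1]=12, sum[0..2]=7, sum[0..3]=7, sum[0..4]=14, sum[0..5]=18 -> [7, 12, 7, 7, 14, 18] (max |s|=18)
Stage 2 (CLIP -8 16): clip(7,-8,16)=7, clip(12,-8,16)=12, clip(7,-8,16)=7, clip(7,-8,16)=7, clip(14,-8,16)=14, clip(18,-8,16)=16 -> [7, 12, 7, 7, 14, 16] (max |s|=16)
Stage 3 (OFFSET -3): 7+-3=4, 12+-3=9, 7+-3=4, 7+-3=4, 14+-3=11, 16+-3=13 -> [4, 9, 4, 4, 11, 13] (max |s|=13)
Stage 4 (CLIP -8 5): clip(4,-8,5)=4, clip(9,-8,5)=5, clip(4,-8,5)=4, clip(4,-8,5)=4, clip(11,-8,5)=5, clip(13,-8,5)=5 -> [4, 5, 4, 4, 5, 5] (max |s|=5)
Overall max amplitude: 18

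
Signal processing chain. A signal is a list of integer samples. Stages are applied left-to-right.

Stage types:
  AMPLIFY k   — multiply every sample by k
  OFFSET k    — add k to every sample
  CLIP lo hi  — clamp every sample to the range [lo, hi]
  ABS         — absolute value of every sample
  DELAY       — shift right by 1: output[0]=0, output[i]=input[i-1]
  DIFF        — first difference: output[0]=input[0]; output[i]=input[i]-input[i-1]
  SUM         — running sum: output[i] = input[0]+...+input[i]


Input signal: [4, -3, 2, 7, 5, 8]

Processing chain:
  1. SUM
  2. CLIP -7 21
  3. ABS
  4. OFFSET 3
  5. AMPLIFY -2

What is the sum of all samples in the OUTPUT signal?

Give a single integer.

Input: [4, -3, 2, 7, 5, 8]
Stage 1 (SUM): sum[0..0]=4, sum[0..1]=1, sum[0..2]=3, sum[0..3]=10, sum[0..4]=15, sum[0..5]=23 -> [4, 1, 3, 10, 15, 23]
Stage 2 (CLIP -7 21): clip(4,-7,21)=4, clip(1,-7,21)=1, clip(3,-7,21)=3, clip(10,-7,21)=10, clip(15,-7,21)=15, clip(23,-7,21)=21 -> [4, 1, 3, 10, 15, 21]
Stage 3 (ABS): |4|=4, |1|=1, |3|=3, |10|=10, |15|=15, |21|=21 -> [4, 1, 3, 10, 15, 21]
Stage 4 (OFFSET 3): 4+3=7, 1+3=4, 3+3=6, 10+3=13, 15+3=18, 21+3=24 -> [7, 4, 6, 13, 18, 24]
Stage 5 (AMPLIFY -2): 7*-2=-14, 4*-2=-8, 6*-2=-12, 13*-2=-26, 18*-2=-36, 24*-2=-48 -> [-14, -8, -12, -26, -36, -48]
Output sum: -144

Answer: -144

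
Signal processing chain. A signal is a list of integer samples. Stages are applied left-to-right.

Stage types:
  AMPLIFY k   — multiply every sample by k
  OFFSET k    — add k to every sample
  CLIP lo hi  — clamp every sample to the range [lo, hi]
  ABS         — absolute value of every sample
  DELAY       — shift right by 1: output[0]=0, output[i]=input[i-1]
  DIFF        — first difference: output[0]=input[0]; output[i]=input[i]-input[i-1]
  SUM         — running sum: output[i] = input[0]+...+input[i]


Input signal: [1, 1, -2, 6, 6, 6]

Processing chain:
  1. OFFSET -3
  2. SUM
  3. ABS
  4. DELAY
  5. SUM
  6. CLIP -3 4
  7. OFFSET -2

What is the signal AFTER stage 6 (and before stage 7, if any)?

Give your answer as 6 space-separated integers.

Answer: 0 2 4 4 4 4

Derivation:
Input: [1, 1, -2, 6, 6, 6]
Stage 1 (OFFSET -3): 1+-3=-2, 1+-3=-2, -2+-3=-5, 6+-3=3, 6+-3=3, 6+-3=3 -> [-2, -2, -5, 3, 3, 3]
Stage 2 (SUM): sum[0..0]=-2, sum[0..1]=-4, sum[0..2]=-9, sum[0..3]=-6, sum[0..4]=-3, sum[0..5]=0 -> [-2, -4, -9, -6, -3, 0]
Stage 3 (ABS): |-2|=2, |-4|=4, |-9|=9, |-6|=6, |-3|=3, |0|=0 -> [2, 4, 9, 6, 3, 0]
Stage 4 (DELAY): [0, 2, 4, 9, 6, 3] = [0, 2, 4, 9, 6, 3] -> [0, 2, 4, 9, 6, 3]
Stage 5 (SUM): sum[0..0]=0, sum[0..1]=2, sum[0..2]=6, sum[0..3]=15, sum[0..4]=21, sum[0..5]=24 -> [0, 2, 6, 15, 21, 24]
Stage 6 (CLIP -3 4): clip(0,-3,4)=0, clip(2,-3,4)=2, clip(6,-3,4)=4, clip(15,-3,4)=4, clip(21,-3,4)=4, clip(24,-3,4)=4 -> [0, 2, 4, 4, 4, 4]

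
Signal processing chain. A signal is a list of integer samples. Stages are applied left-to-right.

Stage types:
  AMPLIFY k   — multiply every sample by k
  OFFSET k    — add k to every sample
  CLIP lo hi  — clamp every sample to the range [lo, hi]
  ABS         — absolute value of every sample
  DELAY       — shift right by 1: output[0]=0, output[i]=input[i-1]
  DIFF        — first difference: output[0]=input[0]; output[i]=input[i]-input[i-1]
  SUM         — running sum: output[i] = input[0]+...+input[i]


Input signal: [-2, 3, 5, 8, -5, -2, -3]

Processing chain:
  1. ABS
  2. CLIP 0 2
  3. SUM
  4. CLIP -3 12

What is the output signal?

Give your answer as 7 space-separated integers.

Input: [-2, 3, 5, 8, -5, -2, -3]
Stage 1 (ABS): |-2|=2, |3|=3, |5|=5, |8|=8, |-5|=5, |-2|=2, |-3|=3 -> [2, 3, 5, 8, 5, 2, 3]
Stage 2 (CLIP 0 2): clip(2,0,2)=2, clip(3,0,2)=2, clip(5,0,2)=2, clip(8,0,2)=2, clip(5,0,2)=2, clip(2,0,2)=2, clip(3,0,2)=2 -> [2, 2, 2, 2, 2, 2, 2]
Stage 3 (SUM): sum[0..0]=2, sum[0..1]=4, sum[0..2]=6, sum[0..3]=8, sum[0..4]=10, sum[0..5]=12, sum[0..6]=14 -> [2, 4, 6, 8, 10, 12, 14]
Stage 4 (CLIP -3 12): clip(2,-3,12)=2, clip(4,-3,12)=4, clip(6,-3,12)=6, clip(8,-3,12)=8, clip(10,-3,12)=10, clip(12,-3,12)=12, clip(14,-3,12)=12 -> [2, 4, 6, 8, 10, 12, 12]

Answer: 2 4 6 8 10 12 12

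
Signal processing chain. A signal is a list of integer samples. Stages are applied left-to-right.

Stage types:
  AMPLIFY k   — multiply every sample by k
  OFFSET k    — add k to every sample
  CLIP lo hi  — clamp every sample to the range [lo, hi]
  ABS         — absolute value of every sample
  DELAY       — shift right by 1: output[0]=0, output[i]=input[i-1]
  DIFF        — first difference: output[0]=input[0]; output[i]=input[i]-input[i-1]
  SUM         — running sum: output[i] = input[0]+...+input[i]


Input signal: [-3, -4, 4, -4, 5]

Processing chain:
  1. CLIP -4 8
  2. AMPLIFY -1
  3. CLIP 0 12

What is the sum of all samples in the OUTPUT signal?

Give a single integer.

Input: [-3, -4, 4, -4, 5]
Stage 1 (CLIP -4 8): clip(-3,-4,8)=-3, clip(-4,-4,8)=-4, clip(4,-4,8)=4, clip(-4,-4,8)=-4, clip(5,-4,8)=5 -> [-3, -4, 4, -4, 5]
Stage 2 (AMPLIFY -1): -3*-1=3, -4*-1=4, 4*-1=-4, -4*-1=4, 5*-1=-5 -> [3, 4, -4, 4, -5]
Stage 3 (CLIP 0 12): clip(3,0,12)=3, clip(4,0,12)=4, clip(-4,0,12)=0, clip(4,0,12)=4, clip(-5,0,12)=0 -> [3, 4, 0, 4, 0]
Output sum: 11

Answer: 11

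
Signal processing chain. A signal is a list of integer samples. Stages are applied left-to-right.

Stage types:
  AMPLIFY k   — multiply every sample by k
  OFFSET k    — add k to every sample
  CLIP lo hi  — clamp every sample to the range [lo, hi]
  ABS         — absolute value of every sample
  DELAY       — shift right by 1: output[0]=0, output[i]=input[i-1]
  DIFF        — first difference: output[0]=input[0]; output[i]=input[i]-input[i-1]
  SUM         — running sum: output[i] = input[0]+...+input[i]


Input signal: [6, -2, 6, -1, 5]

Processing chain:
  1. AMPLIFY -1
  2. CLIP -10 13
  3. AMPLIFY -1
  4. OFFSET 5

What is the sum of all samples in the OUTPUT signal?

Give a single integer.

Answer: 39

Derivation:
Input: [6, -2, 6, -1, 5]
Stage 1 (AMPLIFY -1): 6*-1=-6, -2*-1=2, 6*-1=-6, -1*-1=1, 5*-1=-5 -> [-6, 2, -6, 1, -5]
Stage 2 (CLIP -10 13): clip(-6,-10,13)=-6, clip(2,-10,13)=2, clip(-6,-10,13)=-6, clip(1,-10,13)=1, clip(-5,-10,13)=-5 -> [-6, 2, -6, 1, -5]
Stage 3 (AMPLIFY -1): -6*-1=6, 2*-1=-2, -6*-1=6, 1*-1=-1, -5*-1=5 -> [6, -2, 6, -1, 5]
Stage 4 (OFFSET 5): 6+5=11, -2+5=3, 6+5=11, -1+5=4, 5+5=10 -> [11, 3, 11, 4, 10]
Output sum: 39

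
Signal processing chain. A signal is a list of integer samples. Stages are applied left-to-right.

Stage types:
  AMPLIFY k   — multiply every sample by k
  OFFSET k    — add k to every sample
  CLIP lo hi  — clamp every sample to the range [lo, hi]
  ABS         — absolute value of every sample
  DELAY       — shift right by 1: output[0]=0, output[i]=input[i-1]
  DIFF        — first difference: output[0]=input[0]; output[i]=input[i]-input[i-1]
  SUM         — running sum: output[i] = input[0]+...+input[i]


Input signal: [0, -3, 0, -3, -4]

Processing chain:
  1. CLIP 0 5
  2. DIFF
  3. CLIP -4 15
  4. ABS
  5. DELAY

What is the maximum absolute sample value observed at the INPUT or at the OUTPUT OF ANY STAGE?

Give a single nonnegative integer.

Answer: 4

Derivation:
Input: [0, -3, 0, -3, -4] (max |s|=4)
Stage 1 (CLIP 0 5): clip(0,0,5)=0, clip(-3,0,5)=0, clip(0,0,5)=0, clip(-3,0,5)=0, clip(-4,0,5)=0 -> [0, 0, 0, 0, 0] (max |s|=0)
Stage 2 (DIFF): s[0]=0, 0-0=0, 0-0=0, 0-0=0, 0-0=0 -> [0, 0, 0, 0, 0] (max |s|=0)
Stage 3 (CLIP -4 15): clip(0,-4,15)=0, clip(0,-4,15)=0, clip(0,-4,15)=0, clip(0,-4,15)=0, clip(0,-4,15)=0 -> [0, 0, 0, 0, 0] (max |s|=0)
Stage 4 (ABS): |0|=0, |0|=0, |0|=0, |0|=0, |0|=0 -> [0, 0, 0, 0, 0] (max |s|=0)
Stage 5 (DELAY): [0, 0, 0, 0, 0] = [0, 0, 0, 0, 0] -> [0, 0, 0, 0, 0] (max |s|=0)
Overall max amplitude: 4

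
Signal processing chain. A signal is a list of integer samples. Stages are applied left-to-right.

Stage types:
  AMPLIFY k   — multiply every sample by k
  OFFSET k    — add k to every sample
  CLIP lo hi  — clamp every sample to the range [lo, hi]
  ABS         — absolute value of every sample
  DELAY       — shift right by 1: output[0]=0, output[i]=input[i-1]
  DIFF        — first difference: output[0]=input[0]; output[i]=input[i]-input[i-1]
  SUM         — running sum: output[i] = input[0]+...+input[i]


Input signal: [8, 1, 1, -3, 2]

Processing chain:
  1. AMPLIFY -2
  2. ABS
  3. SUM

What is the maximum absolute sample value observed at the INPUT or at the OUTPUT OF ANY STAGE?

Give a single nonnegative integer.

Answer: 30

Derivation:
Input: [8, 1, 1, -3, 2] (max |s|=8)
Stage 1 (AMPLIFY -2): 8*-2=-16, 1*-2=-2, 1*-2=-2, -3*-2=6, 2*-2=-4 -> [-16, -2, -2, 6, -4] (max |s|=16)
Stage 2 (ABS): |-16|=16, |-2|=2, |-2|=2, |6|=6, |-4|=4 -> [16, 2, 2, 6, 4] (max |s|=16)
Stage 3 (SUM): sum[0..0]=16, sum[0..1]=18, sum[0..2]=20, sum[0..3]=26, sum[0..4]=30 -> [16, 18, 20, 26, 30] (max |s|=30)
Overall max amplitude: 30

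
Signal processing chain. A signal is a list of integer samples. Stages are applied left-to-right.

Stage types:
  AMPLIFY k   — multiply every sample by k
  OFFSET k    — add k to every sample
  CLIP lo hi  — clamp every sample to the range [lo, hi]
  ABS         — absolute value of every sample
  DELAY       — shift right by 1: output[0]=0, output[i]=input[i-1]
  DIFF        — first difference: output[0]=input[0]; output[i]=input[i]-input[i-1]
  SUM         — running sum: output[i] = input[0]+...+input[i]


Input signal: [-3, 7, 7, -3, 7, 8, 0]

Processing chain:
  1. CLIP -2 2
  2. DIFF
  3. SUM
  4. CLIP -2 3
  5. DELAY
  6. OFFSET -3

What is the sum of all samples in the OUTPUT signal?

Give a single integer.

Answer: -17

Derivation:
Input: [-3, 7, 7, -3, 7, 8, 0]
Stage 1 (CLIP -2 2): clip(-3,-2,2)=-2, clip(7,-2,2)=2, clip(7,-2,2)=2, clip(-3,-2,2)=-2, clip(7,-2,2)=2, clip(8,-2,2)=2, clip(0,-2,2)=0 -> [-2, 2, 2, -2, 2, 2, 0]
Stage 2 (DIFF): s[0]=-2, 2--2=4, 2-2=0, -2-2=-4, 2--2=4, 2-2=0, 0-2=-2 -> [-2, 4, 0, -4, 4, 0, -2]
Stage 3 (SUM): sum[0..0]=-2, sum[0..1]=2, sum[0..2]=2, sum[0..3]=-2, sum[0..4]=2, sum[0..5]=2, sum[0..6]=0 -> [-2, 2, 2, -2, 2, 2, 0]
Stage 4 (CLIP -2 3): clip(-2,-2,3)=-2, clip(2,-2,3)=2, clip(2,-2,3)=2, clip(-2,-2,3)=-2, clip(2,-2,3)=2, clip(2,-2,3)=2, clip(0,-2,3)=0 -> [-2, 2, 2, -2, 2, 2, 0]
Stage 5 (DELAY): [0, -2, 2, 2, -2, 2, 2] = [0, -2, 2, 2, -2, 2, 2] -> [0, -2, 2, 2, -2, 2, 2]
Stage 6 (OFFSET -3): 0+-3=-3, -2+-3=-5, 2+-3=-1, 2+-3=-1, -2+-3=-5, 2+-3=-1, 2+-3=-1 -> [-3, -5, -1, -1, -5, -1, -1]
Output sum: -17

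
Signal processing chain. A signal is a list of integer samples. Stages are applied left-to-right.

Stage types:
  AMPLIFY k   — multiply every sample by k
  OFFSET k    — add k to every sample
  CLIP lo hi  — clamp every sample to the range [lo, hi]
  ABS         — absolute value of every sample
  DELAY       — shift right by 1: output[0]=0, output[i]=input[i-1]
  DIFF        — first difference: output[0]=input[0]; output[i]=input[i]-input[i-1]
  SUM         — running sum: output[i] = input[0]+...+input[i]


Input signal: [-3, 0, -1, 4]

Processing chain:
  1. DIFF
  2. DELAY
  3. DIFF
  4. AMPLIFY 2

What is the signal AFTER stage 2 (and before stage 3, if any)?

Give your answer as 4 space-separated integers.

Answer: 0 -3 3 -1

Derivation:
Input: [-3, 0, -1, 4]
Stage 1 (DIFF): s[0]=-3, 0--3=3, -1-0=-1, 4--1=5 -> [-3, 3, -1, 5]
Stage 2 (DELAY): [0, -3, 3, -1] = [0, -3, 3, -1] -> [0, -3, 3, -1]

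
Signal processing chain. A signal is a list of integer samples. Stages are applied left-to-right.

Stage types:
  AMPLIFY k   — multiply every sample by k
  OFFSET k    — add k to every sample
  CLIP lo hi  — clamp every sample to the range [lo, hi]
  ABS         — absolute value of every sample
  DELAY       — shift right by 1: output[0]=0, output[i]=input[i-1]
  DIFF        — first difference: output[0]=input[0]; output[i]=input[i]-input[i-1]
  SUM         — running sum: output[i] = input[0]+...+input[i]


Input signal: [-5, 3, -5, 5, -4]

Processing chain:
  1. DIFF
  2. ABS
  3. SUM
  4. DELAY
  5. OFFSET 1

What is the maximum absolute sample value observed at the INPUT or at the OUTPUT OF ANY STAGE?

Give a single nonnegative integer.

Input: [-5, 3, -5, 5, -4] (max |s|=5)
Stage 1 (DIFF): s[0]=-5, 3--5=8, -5-3=-8, 5--5=10, -4-5=-9 -> [-5, 8, -8, 10, -9] (max |s|=10)
Stage 2 (ABS): |-5|=5, |8|=8, |-8|=8, |10|=10, |-9|=9 -> [5, 8, 8, 10, 9] (max |s|=10)
Stage 3 (SUM): sum[0..0]=5, sum[0..1]=13, sum[0..2]=21, sum[0..3]=31, sum[0..4]=40 -> [5, 13, 21, 31, 40] (max |s|=40)
Stage 4 (DELAY): [0, 5, 13, 21, 31] = [0, 5, 13, 21, 31] -> [0, 5, 13, 21, 31] (max |s|=31)
Stage 5 (OFFSET 1): 0+1=1, 5+1=6, 13+1=14, 21+1=22, 31+1=32 -> [1, 6, 14, 22, 32] (max |s|=32)
Overall max amplitude: 40

Answer: 40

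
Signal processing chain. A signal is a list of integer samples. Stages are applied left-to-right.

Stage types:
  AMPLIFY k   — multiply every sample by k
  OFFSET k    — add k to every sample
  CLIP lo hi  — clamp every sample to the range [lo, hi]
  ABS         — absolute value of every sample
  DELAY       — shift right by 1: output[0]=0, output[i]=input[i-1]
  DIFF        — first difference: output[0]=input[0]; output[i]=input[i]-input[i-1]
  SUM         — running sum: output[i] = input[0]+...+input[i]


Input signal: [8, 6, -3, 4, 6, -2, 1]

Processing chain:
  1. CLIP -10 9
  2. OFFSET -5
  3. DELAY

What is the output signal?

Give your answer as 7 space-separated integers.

Answer: 0 3 1 -8 -1 1 -7

Derivation:
Input: [8, 6, -3, 4, 6, -2, 1]
Stage 1 (CLIP -10 9): clip(8,-10,9)=8, clip(6,-10,9)=6, clip(-3,-10,9)=-3, clip(4,-10,9)=4, clip(6,-10,9)=6, clip(-2,-10,9)=-2, clip(1,-10,9)=1 -> [8, 6, -3, 4, 6, -2, 1]
Stage 2 (OFFSET -5): 8+-5=3, 6+-5=1, -3+-5=-8, 4+-5=-1, 6+-5=1, -2+-5=-7, 1+-5=-4 -> [3, 1, -8, -1, 1, -7, -4]
Stage 3 (DELAY): [0, 3, 1, -8, -1, 1, -7] = [0, 3, 1, -8, -1, 1, -7] -> [0, 3, 1, -8, -1, 1, -7]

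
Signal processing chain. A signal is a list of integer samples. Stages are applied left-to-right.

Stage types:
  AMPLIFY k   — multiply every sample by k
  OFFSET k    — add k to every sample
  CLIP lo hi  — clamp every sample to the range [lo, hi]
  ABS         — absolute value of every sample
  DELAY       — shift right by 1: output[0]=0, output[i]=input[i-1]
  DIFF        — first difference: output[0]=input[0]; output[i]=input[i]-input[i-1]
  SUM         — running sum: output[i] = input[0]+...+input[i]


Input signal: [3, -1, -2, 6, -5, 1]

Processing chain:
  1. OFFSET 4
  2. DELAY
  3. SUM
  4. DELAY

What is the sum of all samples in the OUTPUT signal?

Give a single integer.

Answer: 51

Derivation:
Input: [3, -1, -2, 6, -5, 1]
Stage 1 (OFFSET 4): 3+4=7, -1+4=3, -2+4=2, 6+4=10, -5+4=-1, 1+4=5 -> [7, 3, 2, 10, -1, 5]
Stage 2 (DELAY): [0, 7, 3, 2, 10, -1] = [0, 7, 3, 2, 10, -1] -> [0, 7, 3, 2, 10, -1]
Stage 3 (SUM): sum[0..0]=0, sum[0..1]=7, sum[0..2]=10, sum[0..3]=12, sum[0..4]=22, sum[0..5]=21 -> [0, 7, 10, 12, 22, 21]
Stage 4 (DELAY): [0, 0, 7, 10, 12, 22] = [0, 0, 7, 10, 12, 22] -> [0, 0, 7, 10, 12, 22]
Output sum: 51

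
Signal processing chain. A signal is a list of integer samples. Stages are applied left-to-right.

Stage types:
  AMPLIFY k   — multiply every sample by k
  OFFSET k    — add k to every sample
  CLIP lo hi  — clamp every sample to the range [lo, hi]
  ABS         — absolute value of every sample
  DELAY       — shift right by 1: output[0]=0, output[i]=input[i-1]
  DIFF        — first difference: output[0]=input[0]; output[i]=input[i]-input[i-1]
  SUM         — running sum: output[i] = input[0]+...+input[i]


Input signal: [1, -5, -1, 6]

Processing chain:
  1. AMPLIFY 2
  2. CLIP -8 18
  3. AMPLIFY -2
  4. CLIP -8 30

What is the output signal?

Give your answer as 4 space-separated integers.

Answer: -4 16 4 -8

Derivation:
Input: [1, -5, -1, 6]
Stage 1 (AMPLIFY 2): 1*2=2, -5*2=-10, -1*2=-2, 6*2=12 -> [2, -10, -2, 12]
Stage 2 (CLIP -8 18): clip(2,-8,18)=2, clip(-10,-8,18)=-8, clip(-2,-8,18)=-2, clip(12,-8,18)=12 -> [2, -8, -2, 12]
Stage 3 (AMPLIFY -2): 2*-2=-4, -8*-2=16, -2*-2=4, 12*-2=-24 -> [-4, 16, 4, -24]
Stage 4 (CLIP -8 30): clip(-4,-8,30)=-4, clip(16,-8,30)=16, clip(4,-8,30)=4, clip(-24,-8,30)=-8 -> [-4, 16, 4, -8]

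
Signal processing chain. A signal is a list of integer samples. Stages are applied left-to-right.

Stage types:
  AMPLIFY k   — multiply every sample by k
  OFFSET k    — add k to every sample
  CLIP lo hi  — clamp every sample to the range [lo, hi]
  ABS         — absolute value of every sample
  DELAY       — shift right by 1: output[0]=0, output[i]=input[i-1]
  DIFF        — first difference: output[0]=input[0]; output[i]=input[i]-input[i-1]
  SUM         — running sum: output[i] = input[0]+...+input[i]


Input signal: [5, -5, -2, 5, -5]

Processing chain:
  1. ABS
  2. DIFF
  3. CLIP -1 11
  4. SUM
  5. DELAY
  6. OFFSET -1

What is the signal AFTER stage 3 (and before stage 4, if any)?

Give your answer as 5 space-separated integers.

Input: [5, -5, -2, 5, -5]
Stage 1 (ABS): |5|=5, |-5|=5, |-2|=2, |5|=5, |-5|=5 -> [5, 5, 2, 5, 5]
Stage 2 (DIFF): s[0]=5, 5-5=0, 2-5=-3, 5-2=3, 5-5=0 -> [5, 0, -3, 3, 0]
Stage 3 (CLIP -1 11): clip(5,-1,11)=5, clip(0,-1,11)=0, clip(-3,-1,11)=-1, clip(3,-1,11)=3, clip(0,-1,11)=0 -> [5, 0, -1, 3, 0]

Answer: 5 0 -1 3 0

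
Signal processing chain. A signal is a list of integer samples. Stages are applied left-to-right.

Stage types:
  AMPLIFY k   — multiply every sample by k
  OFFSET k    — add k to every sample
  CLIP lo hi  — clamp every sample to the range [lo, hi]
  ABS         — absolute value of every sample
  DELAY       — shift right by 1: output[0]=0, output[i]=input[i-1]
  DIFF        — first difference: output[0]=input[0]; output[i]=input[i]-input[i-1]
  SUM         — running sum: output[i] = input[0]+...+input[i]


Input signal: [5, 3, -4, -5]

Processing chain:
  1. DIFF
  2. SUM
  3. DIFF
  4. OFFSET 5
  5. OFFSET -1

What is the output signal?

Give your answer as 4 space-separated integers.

Answer: 9 2 -3 3

Derivation:
Input: [5, 3, -4, -5]
Stage 1 (DIFF): s[0]=5, 3-5=-2, -4-3=-7, -5--4=-1 -> [5, -2, -7, -1]
Stage 2 (SUM): sum[0..0]=5, sum[0..1]=3, sum[0..2]=-4, sum[0..3]=-5 -> [5, 3, -4, -5]
Stage 3 (DIFF): s[0]=5, 3-5=-2, -4-3=-7, -5--4=-1 -> [5, -2, -7, -1]
Stage 4 (OFFSET 5): 5+5=10, -2+5=3, -7+5=-2, -1+5=4 -> [10, 3, -2, 4]
Stage 5 (OFFSET -1): 10+-1=9, 3+-1=2, -2+-1=-3, 4+-1=3 -> [9, 2, -3, 3]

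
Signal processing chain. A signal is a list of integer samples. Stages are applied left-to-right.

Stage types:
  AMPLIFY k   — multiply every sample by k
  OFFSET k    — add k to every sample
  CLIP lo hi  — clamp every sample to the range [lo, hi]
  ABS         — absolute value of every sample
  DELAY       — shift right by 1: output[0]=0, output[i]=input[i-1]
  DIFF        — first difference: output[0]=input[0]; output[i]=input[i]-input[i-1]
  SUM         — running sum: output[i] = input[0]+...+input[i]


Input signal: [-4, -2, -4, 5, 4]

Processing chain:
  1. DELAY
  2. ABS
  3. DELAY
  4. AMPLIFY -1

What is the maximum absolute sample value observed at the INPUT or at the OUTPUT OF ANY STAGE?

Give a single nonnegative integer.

Answer: 5

Derivation:
Input: [-4, -2, -4, 5, 4] (max |s|=5)
Stage 1 (DELAY): [0, -4, -2, -4, 5] = [0, -4, -2, -4, 5] -> [0, -4, -2, -4, 5] (max |s|=5)
Stage 2 (ABS): |0|=0, |-4|=4, |-2|=2, |-4|=4, |5|=5 -> [0, 4, 2, 4, 5] (max |s|=5)
Stage 3 (DELAY): [0, 0, 4, 2, 4] = [0, 0, 4, 2, 4] -> [0, 0, 4, 2, 4] (max |s|=4)
Stage 4 (AMPLIFY -1): 0*-1=0, 0*-1=0, 4*-1=-4, 2*-1=-2, 4*-1=-4 -> [0, 0, -4, -2, -4] (max |s|=4)
Overall max amplitude: 5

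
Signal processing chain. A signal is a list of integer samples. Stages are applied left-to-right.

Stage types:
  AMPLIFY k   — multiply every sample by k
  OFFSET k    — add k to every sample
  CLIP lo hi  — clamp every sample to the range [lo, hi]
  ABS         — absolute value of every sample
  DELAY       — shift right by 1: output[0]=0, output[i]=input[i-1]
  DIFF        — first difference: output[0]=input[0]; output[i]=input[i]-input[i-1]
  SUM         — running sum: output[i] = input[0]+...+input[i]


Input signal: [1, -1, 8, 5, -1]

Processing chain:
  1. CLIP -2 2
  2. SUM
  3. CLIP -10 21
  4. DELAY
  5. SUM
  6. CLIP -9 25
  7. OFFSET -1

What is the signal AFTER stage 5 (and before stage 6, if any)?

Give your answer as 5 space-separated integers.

Input: [1, -1, 8, 5, -1]
Stage 1 (CLIP -2 2): clip(1,-2,2)=1, clip(-1,-2,2)=-1, clip(8,-2,2)=2, clip(5,-2,2)=2, clip(-1,-2,2)=-1 -> [1, -1, 2, 2, -1]
Stage 2 (SUM): sum[0..0]=1, sum[0..1]=0, sum[0..2]=2, sum[0..3]=4, sum[0..4]=3 -> [1, 0, 2, 4, 3]
Stage 3 (CLIP -10 21): clip(1,-10,21)=1, clip(0,-10,21)=0, clip(2,-10,21)=2, clip(4,-10,21)=4, clip(3,-10,21)=3 -> [1, 0, 2, 4, 3]
Stage 4 (DELAY): [0, 1, 0, 2, 4] = [0, 1, 0, 2, 4] -> [0, 1, 0, 2, 4]
Stage 5 (SUM): sum[0..0]=0, sum[0..1]=1, sum[0..2]=1, sum[0..3]=3, sum[0..4]=7 -> [0, 1, 1, 3, 7]

Answer: 0 1 1 3 7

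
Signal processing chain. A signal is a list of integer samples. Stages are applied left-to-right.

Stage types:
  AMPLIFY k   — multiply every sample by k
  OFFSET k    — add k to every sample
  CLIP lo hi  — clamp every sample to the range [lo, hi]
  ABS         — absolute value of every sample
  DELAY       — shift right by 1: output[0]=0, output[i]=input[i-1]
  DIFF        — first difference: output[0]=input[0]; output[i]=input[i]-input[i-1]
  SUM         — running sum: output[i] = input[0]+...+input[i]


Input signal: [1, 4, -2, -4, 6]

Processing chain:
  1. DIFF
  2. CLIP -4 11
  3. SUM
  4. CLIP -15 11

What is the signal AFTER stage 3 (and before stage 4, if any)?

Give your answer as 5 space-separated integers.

Answer: 1 4 0 -2 8

Derivation:
Input: [1, 4, -2, -4, 6]
Stage 1 (DIFF): s[0]=1, 4-1=3, -2-4=-6, -4--2=-2, 6--4=10 -> [1, 3, -6, -2, 10]
Stage 2 (CLIP -4 11): clip(1,-4,11)=1, clip(3,-4,11)=3, clip(-6,-4,11)=-4, clip(-2,-4,11)=-2, clip(10,-4,11)=10 -> [1, 3, -4, -2, 10]
Stage 3 (SUM): sum[0..0]=1, sum[0..1]=4, sum[0..2]=0, sum[0..3]=-2, sum[0..4]=8 -> [1, 4, 0, -2, 8]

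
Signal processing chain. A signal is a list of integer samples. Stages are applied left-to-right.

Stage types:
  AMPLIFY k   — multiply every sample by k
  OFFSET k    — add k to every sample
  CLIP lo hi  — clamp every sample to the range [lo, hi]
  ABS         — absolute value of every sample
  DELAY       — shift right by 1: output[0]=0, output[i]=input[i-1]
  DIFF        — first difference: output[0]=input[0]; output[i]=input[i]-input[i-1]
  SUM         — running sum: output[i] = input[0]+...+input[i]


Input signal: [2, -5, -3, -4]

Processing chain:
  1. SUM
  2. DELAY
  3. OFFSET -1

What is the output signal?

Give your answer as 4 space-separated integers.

Input: [2, -5, -3, -4]
Stage 1 (SUM): sum[0..0]=2, sum[0..1]=-3, sum[0..2]=-6, sum[0..3]=-10 -> [2, -3, -6, -10]
Stage 2 (DELAY): [0, 2, -3, -6] = [0, 2, -3, -6] -> [0, 2, -3, -6]
Stage 3 (OFFSET -1): 0+-1=-1, 2+-1=1, -3+-1=-4, -6+-1=-7 -> [-1, 1, -4, -7]

Answer: -1 1 -4 -7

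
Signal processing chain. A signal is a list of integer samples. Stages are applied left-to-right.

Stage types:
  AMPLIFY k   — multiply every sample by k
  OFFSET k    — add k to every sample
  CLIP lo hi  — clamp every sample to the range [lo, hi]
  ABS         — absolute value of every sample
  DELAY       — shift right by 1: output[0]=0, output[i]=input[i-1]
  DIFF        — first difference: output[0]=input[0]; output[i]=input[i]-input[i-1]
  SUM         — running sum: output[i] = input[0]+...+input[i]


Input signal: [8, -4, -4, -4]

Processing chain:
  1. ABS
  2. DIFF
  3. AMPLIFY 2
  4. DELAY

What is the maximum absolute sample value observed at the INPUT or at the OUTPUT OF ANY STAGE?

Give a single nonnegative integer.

Answer: 16

Derivation:
Input: [8, -4, -4, -4] (max |s|=8)
Stage 1 (ABS): |8|=8, |-4|=4, |-4|=4, |-4|=4 -> [8, 4, 4, 4] (max |s|=8)
Stage 2 (DIFF): s[0]=8, 4-8=-4, 4-4=0, 4-4=0 -> [8, -4, 0, 0] (max |s|=8)
Stage 3 (AMPLIFY 2): 8*2=16, -4*2=-8, 0*2=0, 0*2=0 -> [16, -8, 0, 0] (max |s|=16)
Stage 4 (DELAY): [0, 16, -8, 0] = [0, 16, -8, 0] -> [0, 16, -8, 0] (max |s|=16)
Overall max amplitude: 16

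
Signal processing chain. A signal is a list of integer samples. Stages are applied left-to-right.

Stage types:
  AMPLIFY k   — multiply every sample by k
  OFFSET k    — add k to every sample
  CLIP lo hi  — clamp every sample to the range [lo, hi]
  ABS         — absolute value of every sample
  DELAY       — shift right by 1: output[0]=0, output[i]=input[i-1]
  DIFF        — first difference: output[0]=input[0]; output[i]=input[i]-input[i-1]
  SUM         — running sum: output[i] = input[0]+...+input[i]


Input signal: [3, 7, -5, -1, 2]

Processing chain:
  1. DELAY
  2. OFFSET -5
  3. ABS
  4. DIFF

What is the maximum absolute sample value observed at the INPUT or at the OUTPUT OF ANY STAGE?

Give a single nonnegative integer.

Input: [3, 7, -5, -1, 2] (max |s|=7)
Stage 1 (DELAY): [0, 3, 7, -5, -1] = [0, 3, 7, -5, -1] -> [0, 3, 7, -5, -1] (max |s|=7)
Stage 2 (OFFSET -5): 0+-5=-5, 3+-5=-2, 7+-5=2, -5+-5=-10, -1+-5=-6 -> [-5, -2, 2, -10, -6] (max |s|=10)
Stage 3 (ABS): |-5|=5, |-2|=2, |2|=2, |-10|=10, |-6|=6 -> [5, 2, 2, 10, 6] (max |s|=10)
Stage 4 (DIFF): s[0]=5, 2-5=-3, 2-2=0, 10-2=8, 6-10=-4 -> [5, -3, 0, 8, -4] (max |s|=8)
Overall max amplitude: 10

Answer: 10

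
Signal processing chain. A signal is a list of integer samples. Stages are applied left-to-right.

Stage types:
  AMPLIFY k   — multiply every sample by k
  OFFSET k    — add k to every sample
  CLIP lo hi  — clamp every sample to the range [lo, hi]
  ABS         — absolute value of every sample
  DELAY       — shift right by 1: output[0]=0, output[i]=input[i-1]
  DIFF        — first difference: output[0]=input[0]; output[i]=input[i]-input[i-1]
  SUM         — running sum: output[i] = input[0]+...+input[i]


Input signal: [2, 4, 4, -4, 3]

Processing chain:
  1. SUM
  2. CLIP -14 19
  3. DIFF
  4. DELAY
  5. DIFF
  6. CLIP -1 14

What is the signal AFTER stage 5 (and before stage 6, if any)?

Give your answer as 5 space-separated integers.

Answer: 0 2 2 0 -8

Derivation:
Input: [2, 4, 4, -4, 3]
Stage 1 (SUM): sum[0..0]=2, sum[0..1]=6, sum[0..2]=10, sum[0..3]=6, sum[0..4]=9 -> [2, 6, 10, 6, 9]
Stage 2 (CLIP -14 19): clip(2,-14,19)=2, clip(6,-14,19)=6, clip(10,-14,19)=10, clip(6,-14,19)=6, clip(9,-14,19)=9 -> [2, 6, 10, 6, 9]
Stage 3 (DIFF): s[0]=2, 6-2=4, 10-6=4, 6-10=-4, 9-6=3 -> [2, 4, 4, -4, 3]
Stage 4 (DELAY): [0, 2, 4, 4, -4] = [0, 2, 4, 4, -4] -> [0, 2, 4, 4, -4]
Stage 5 (DIFF): s[0]=0, 2-0=2, 4-2=2, 4-4=0, -4-4=-8 -> [0, 2, 2, 0, -8]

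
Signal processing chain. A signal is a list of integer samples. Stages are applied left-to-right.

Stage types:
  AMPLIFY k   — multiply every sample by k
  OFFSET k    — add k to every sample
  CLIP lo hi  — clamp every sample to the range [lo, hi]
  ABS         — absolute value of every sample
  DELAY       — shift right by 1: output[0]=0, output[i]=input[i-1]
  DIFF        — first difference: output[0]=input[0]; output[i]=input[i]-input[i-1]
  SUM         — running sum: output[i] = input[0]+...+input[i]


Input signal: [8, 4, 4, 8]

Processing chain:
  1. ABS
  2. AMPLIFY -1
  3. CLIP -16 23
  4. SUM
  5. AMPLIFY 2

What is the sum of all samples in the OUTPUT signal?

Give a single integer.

Input: [8, 4, 4, 8]
Stage 1 (ABS): |8|=8, |4|=4, |4|=4, |8|=8 -> [8, 4, 4, 8]
Stage 2 (AMPLIFY -1): 8*-1=-8, 4*-1=-4, 4*-1=-4, 8*-1=-8 -> [-8, -4, -4, -8]
Stage 3 (CLIP -16 23): clip(-8,-16,23)=-8, clip(-4,-16,23)=-4, clip(-4,-16,23)=-4, clip(-8,-16,23)=-8 -> [-8, -4, -4, -8]
Stage 4 (SUM): sum[0..0]=-8, sum[0..1]=-12, sum[0..2]=-16, sum[0..3]=-24 -> [-8, -12, -16, -24]
Stage 5 (AMPLIFY 2): -8*2=-16, -12*2=-24, -16*2=-32, -24*2=-48 -> [-16, -24, -32, -48]
Output sum: -120

Answer: -120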